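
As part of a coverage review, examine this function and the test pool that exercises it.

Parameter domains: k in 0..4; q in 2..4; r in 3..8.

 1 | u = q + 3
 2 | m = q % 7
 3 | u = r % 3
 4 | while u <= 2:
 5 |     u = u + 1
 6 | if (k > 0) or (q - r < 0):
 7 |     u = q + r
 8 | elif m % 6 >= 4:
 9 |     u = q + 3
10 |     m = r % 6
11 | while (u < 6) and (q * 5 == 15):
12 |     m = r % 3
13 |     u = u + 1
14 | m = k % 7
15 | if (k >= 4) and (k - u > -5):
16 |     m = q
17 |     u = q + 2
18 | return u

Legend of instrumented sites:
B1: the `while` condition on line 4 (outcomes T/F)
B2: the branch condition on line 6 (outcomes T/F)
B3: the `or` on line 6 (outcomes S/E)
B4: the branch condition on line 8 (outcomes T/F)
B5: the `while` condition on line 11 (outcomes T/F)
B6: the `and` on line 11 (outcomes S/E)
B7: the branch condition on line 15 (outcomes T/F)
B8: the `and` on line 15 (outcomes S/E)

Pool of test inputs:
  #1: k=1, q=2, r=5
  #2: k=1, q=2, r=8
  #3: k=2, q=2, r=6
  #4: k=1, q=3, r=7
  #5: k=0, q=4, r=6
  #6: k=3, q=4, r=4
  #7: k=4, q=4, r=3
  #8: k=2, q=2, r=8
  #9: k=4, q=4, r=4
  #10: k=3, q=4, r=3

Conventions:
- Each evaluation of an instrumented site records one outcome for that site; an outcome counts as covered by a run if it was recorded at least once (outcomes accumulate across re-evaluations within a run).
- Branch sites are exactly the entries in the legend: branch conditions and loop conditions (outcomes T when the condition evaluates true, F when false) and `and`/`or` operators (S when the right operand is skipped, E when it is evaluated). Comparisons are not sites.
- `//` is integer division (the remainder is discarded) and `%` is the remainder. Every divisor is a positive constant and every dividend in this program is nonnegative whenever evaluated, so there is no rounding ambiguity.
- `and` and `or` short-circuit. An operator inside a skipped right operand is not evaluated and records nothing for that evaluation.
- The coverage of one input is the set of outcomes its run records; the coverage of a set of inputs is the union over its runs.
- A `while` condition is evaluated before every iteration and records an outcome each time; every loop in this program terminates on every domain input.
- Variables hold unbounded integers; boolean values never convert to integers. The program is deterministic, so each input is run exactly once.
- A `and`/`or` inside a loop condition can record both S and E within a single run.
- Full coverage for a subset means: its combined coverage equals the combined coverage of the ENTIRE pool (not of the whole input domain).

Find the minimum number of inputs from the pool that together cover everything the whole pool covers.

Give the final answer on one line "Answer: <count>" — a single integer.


run #1 (k=1, q=2, r=5) runs B1->T, B1->F, B3->S, B2->T, B6->S, B5->F, B8->S, B7->F; records B1=T, B1=F, B2=T, B3=S, B5=F, B6=S, B7=F, B8=S
run #2 (k=1, q=2, r=8) runs B1->T, B1->F, B3->S, B2->T, B6->S, B5->F, B8->S, B7->F; records B1=T, B1=F, B2=T, B3=S, B5=F, B6=S, B7=F, B8=S
run #3 (k=2, q=2, r=6) runs B1->T, B1->T, B1->T, B1->F, B3->S, B2->T, B6->S, B5->F, B8->S, B7->F; records B1=T, B1=F, B2=T, B3=S, B5=F, B6=S, B7=F, B8=S
run #4 (k=1, q=3, r=7) runs B1->T, B1->T, B1->F, B3->S, B2->T, B6->S, B5->F, B8->S, B7->F; records B1=T, B1=F, B2=T, B3=S, B5=F, B6=S, B7=F, B8=S
run #5 (k=0, q=4, r=6) runs B1->T, B1->T, B1->T, B1->F, B3->E, B2->T, B6->S, B5->F, B8->S, B7->F; records B1=T, B1=F, B2=T, B3=E, B5=F, B6=S, B7=F, B8=S
run #6 (k=3, q=4, r=4) runs B1->T, B1->T, B1->F, B3->S, B2->T, B6->S, B5->F, B8->S, B7->F; records B1=T, B1=F, B2=T, B3=S, B5=F, B6=S, B7=F, B8=S
run #7 (k=4, q=4, r=3) runs B1->T, B1->T, B1->T, B1->F, B3->S, B2->T, B6->S, B5->F, B8->E, B7->T; records B1=T, B1=F, B2=T, B3=S, B5=F, B6=S, B7=T, B8=E
run #8 (k=2, q=2, r=8) runs B1->T, B1->F, B3->S, B2->T, B6->S, B5->F, B8->S, B7->F; records B1=T, B1=F, B2=T, B3=S, B5=F, B6=S, B7=F, B8=S
run #9 (k=4, q=4, r=4) runs B1->T, B1->T, B1->F, B3->S, B2->T, B6->S, B5->F, B8->E, B7->T; records B1=T, B1=F, B2=T, B3=S, B5=F, B6=S, B7=T, B8=E
run #10 (k=3, q=4, r=3) runs B1->T, B1->T, B1->T, B1->F, B3->S, B2->T, B6->S, B5->F, B8->S, B7->F; records B1=T, B1=F, B2=T, B3=S, B5=F, B6=S, B7=F, B8=S
together the pool reaches 11 outcomes: B1=T, B1=F, B2=T, B3=S, B3=E, B5=F, B6=S, B7=T, B7=F, B8=S, B8=E
size 1 is not enough: best union over all size-1 subsets is 8/11
inputs {5, 7} (size 2) cover everything; no size-2 subset with a lexicographically smaller index list covers all 11
Answer: 2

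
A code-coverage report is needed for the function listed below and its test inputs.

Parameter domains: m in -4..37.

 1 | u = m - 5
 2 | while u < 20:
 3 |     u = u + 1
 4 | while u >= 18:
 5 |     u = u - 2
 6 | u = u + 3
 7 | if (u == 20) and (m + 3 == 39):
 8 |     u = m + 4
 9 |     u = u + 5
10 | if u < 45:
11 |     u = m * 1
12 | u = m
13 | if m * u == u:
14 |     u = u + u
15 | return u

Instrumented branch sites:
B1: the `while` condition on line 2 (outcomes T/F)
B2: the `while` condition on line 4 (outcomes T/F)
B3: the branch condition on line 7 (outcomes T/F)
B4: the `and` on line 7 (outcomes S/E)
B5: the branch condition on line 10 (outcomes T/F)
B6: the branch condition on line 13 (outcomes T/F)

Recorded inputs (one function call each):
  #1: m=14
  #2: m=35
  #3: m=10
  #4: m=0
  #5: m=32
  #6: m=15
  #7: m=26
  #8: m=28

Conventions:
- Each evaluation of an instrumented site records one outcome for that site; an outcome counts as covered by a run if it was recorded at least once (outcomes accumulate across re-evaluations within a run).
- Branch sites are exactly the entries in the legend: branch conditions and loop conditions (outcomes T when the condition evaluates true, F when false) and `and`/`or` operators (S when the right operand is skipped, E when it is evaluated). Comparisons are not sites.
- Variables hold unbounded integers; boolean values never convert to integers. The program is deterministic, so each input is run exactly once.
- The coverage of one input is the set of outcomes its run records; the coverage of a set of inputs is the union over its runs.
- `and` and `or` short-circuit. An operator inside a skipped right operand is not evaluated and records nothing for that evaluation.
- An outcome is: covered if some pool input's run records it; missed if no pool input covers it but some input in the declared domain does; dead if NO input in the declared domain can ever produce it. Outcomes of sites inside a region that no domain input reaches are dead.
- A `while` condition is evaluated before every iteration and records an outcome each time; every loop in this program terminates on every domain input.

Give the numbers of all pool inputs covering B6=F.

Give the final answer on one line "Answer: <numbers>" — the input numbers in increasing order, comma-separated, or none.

input #1 (m=14): covers B6=F
input #2 (m=35): covers B6=F
input #3 (m=10): covers B6=F
input #4 (m=0): misses B6=F
input #5 (m=32): covers B6=F
input #6 (m=15): covers B6=F
input #7 (m=26): covers B6=F
input #8 (m=28): covers B6=F

Answer: 1, 2, 3, 5, 6, 7, 8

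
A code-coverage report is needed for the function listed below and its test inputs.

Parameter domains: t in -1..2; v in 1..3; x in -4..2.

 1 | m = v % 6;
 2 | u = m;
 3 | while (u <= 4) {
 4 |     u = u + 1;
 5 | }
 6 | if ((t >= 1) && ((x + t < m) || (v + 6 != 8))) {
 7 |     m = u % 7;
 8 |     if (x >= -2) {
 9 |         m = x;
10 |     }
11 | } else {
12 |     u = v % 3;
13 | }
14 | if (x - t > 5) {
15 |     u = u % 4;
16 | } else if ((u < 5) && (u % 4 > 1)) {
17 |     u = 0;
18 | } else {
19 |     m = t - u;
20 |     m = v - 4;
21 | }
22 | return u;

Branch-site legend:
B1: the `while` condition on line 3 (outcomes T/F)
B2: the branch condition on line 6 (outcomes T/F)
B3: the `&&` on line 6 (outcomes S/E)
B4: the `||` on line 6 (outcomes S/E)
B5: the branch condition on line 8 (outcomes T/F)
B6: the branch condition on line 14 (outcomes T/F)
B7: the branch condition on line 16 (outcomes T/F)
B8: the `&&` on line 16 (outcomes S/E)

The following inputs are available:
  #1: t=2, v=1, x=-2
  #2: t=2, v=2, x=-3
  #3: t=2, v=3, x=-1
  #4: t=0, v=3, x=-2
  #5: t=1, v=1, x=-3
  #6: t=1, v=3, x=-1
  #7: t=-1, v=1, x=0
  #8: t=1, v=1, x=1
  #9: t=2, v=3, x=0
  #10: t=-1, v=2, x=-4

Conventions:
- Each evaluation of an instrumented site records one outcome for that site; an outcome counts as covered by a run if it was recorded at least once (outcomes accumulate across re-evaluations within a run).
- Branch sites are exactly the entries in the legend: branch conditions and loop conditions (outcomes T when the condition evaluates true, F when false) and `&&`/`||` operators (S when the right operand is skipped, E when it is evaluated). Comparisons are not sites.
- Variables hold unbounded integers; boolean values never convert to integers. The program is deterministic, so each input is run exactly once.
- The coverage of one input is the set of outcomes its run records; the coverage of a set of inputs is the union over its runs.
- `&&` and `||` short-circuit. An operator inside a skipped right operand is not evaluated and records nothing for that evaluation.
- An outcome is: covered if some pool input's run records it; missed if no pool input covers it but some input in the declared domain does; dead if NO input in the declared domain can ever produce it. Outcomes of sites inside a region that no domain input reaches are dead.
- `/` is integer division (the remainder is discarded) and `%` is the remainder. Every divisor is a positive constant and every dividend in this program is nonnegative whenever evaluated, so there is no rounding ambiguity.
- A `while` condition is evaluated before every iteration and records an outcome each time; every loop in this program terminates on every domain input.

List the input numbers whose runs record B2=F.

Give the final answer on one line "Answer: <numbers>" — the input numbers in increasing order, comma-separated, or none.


input #1 (t=2, v=1, x=-2): never hits B2=F
input #2 (t=2, v=2, x=-3): never hits B2=F
input #3 (t=2, v=3, x=-1): never hits B2=F
input #4 (t=0, v=3, x=-2): hits B2=F
input #5 (t=1, v=1, x=-3): never hits B2=F
input #6 (t=1, v=3, x=-1): never hits B2=F
input #7 (t=-1, v=1, x=0): hits B2=F
input #8 (t=1, v=1, x=1): never hits B2=F
input #9 (t=2, v=3, x=0): never hits B2=F
input #10 (t=-1, v=2, x=-4): hits B2=F
Answer: 4, 7, 10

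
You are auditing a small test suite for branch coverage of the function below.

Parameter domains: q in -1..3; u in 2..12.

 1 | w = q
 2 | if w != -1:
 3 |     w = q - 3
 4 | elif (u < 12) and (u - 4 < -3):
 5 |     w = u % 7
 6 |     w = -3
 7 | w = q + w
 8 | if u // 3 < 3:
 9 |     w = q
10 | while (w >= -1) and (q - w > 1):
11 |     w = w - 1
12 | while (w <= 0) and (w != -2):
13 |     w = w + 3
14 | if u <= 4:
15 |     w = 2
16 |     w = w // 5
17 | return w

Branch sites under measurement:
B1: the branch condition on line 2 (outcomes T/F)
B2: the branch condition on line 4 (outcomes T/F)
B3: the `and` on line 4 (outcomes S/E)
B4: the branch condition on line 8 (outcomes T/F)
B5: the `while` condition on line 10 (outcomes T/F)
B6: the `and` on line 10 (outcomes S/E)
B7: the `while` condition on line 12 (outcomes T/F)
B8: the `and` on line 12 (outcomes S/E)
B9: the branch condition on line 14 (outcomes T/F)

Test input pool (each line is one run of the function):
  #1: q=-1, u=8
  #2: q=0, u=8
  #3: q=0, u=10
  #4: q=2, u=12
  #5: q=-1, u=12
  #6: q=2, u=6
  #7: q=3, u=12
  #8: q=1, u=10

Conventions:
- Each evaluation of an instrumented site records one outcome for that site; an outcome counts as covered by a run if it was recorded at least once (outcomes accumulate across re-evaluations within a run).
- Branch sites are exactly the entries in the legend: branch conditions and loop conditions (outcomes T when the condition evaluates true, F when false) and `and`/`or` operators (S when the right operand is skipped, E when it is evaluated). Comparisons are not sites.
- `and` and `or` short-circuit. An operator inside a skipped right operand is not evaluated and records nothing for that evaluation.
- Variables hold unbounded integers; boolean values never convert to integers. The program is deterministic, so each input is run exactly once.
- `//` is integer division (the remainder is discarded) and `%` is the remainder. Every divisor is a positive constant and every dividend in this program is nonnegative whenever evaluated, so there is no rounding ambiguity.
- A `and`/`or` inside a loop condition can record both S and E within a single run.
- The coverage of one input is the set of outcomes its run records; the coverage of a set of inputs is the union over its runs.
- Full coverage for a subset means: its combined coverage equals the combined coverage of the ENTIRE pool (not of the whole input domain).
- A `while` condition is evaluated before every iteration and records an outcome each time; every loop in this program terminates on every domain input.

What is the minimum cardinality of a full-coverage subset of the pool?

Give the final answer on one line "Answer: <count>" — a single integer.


run #1 (q=-1, u=8) runs B1->F, B3->E, B2->F, B4->T, B6->E, B5->F, B8->E, B7->T, B8->S, B7->F, B9->F; records B1=F, B2=F, B3=E, B4=T, B5=F, B6=E, B7=T, B7=F, B8=S, B8=E, B9=F
run #2 (q=0, u=8) runs B1->T, B4->T, B6->E, B5->F, B8->E, B7->T, B8->S, B7->F, B9->F; records B1=T, B4=T, B5=F, B6=E, B7=T, B7=F, B8=S, B8=E, B9=F
run #3 (q=0, u=10) runs B1->T, B4->F, B6->S, B5->F, B8->E, B7->T, B8->E, B7->T, B8->S, B7->F, B9->F; records B1=T, B4=F, B5=F, B6=S, B7=T, B7=F, B8=S, B8=E, B9=F
run #4 (q=2, u=12) runs B1->T, B4->F, B6->E, B5->F, B8->S, B7->F, B9->F; records B1=T, B4=F, B5=F, B6=E, B7=F, B8=S, B9=F
run #5 (q=-1, u=12) runs B1->F, B3->S, B2->F, B4->F, B6->S, B5->F, B8->E, B7->F, B9->F; records B1=F, B2=F, B3=S, B4=F, B5=F, B6=S, B7=F, B8=E, B9=F
run #6 (q=2, u=6) runs B1->T, B4->T, B6->E, B5->F, B8->S, B7->F, B9->F; records B1=T, B4=T, B5=F, B6=E, B7=F, B8=S, B9=F
run #7 (q=3, u=12) runs B1->T, B4->F, B6->E, B5->F, B8->S, B7->F, B9->F; records B1=T, B4=F, B5=F, B6=E, B7=F, B8=S, B9=F
run #8 (q=1, u=10) runs B1->T, B4->F, B6->E, B5->T, B6->S, B5->F, B8->E, B7->F, B9->F; records B1=T, B4=F, B5=T, B5=F, B6=S, B6=E, B7=F, B8=E, B9=F
together the pool reaches 16 outcomes: B1=T, B1=F, B2=F, B3=S, B3=E, B4=T, B4=F, B5=T, B5=F, B6=S, B6=E, B7=T, B7=F, B8=S, B8=E, B9=F
every size-1 subset falls short of the 16 outcomes (best: 11/16)
every size-2 subset falls short of the 16 outcomes (best: 15/16)
at size 3, {1, 5, 8} reaches all 16 outcomes; every lexicographically earlier size-3 subset fails
Answer: 3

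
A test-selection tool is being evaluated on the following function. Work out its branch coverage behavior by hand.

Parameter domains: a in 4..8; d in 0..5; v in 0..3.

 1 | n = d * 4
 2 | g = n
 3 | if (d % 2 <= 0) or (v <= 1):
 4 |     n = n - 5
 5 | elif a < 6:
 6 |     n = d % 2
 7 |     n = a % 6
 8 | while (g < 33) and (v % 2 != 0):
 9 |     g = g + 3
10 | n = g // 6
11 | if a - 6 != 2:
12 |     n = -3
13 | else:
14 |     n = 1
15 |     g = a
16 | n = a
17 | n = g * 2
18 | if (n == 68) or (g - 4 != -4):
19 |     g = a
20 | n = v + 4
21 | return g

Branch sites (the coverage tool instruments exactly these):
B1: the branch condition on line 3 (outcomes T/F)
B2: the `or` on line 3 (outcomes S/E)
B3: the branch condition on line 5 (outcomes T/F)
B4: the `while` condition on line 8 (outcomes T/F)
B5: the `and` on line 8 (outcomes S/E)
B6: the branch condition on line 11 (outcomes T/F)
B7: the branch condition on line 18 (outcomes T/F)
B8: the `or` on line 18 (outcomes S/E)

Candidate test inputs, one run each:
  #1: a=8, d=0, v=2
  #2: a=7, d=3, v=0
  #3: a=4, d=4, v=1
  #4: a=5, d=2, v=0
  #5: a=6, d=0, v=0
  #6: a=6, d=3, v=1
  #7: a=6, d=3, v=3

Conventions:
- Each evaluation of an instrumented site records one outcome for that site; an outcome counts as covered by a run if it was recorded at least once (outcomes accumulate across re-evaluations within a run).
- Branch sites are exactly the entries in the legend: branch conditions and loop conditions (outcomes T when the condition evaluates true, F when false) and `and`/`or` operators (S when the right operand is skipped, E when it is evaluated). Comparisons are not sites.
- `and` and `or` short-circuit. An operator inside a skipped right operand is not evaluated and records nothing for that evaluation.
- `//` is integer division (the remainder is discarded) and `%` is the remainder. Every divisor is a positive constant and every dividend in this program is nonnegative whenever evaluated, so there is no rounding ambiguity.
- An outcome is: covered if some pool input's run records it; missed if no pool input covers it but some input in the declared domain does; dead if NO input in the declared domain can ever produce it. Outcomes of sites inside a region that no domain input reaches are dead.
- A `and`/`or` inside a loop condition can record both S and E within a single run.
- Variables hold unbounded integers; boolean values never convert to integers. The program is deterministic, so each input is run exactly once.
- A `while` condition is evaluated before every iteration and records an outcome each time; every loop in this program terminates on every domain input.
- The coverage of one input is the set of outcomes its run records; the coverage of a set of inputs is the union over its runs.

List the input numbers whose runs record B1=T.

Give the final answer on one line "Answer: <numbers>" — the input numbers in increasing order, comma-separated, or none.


input #1 (a=8, d=0, v=2): produces B1=T
input #2 (a=7, d=3, v=0): produces B1=T
input #3 (a=4, d=4, v=1): produces B1=T
input #4 (a=5, d=2, v=0): produces B1=T
input #5 (a=6, d=0, v=0): produces B1=T
input #6 (a=6, d=3, v=1): produces B1=T
input #7 (a=6, d=3, v=3): does not produce B1=T
Answer: 1, 2, 3, 4, 5, 6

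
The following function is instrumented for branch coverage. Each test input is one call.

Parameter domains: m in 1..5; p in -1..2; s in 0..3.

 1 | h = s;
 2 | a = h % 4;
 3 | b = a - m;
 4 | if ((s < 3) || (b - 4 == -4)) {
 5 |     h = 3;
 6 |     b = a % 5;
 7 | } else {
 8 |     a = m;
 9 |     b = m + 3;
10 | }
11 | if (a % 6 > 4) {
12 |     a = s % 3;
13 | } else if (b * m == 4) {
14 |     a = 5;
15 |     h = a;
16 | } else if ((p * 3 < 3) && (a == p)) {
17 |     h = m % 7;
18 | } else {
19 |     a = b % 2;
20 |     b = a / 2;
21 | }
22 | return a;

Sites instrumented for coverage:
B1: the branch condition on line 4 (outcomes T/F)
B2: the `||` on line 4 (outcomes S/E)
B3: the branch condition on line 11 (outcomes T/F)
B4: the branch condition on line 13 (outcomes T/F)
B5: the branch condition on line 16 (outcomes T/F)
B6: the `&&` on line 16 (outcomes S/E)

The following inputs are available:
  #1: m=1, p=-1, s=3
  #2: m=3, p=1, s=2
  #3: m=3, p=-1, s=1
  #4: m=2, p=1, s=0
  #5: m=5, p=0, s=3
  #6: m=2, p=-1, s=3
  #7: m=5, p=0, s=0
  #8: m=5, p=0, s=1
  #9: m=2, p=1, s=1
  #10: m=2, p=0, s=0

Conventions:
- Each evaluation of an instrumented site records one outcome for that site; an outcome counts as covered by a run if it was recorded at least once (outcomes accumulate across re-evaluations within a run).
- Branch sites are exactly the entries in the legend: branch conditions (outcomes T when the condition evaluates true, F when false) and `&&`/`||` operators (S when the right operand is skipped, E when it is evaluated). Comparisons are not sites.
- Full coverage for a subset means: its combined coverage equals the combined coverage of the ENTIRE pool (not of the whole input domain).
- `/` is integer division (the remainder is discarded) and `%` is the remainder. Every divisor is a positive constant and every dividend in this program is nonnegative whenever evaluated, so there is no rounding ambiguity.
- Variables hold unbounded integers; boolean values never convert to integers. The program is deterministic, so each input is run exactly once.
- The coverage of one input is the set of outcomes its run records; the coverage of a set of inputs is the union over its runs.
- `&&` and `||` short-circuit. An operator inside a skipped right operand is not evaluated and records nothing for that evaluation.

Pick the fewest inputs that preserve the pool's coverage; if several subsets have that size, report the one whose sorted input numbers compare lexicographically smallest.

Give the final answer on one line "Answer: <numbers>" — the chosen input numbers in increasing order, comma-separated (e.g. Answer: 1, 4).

#1 (m=1, p=-1, s=3) -> covered: B1=F, B2=E, B3=F, B4=T
#2 (m=3, p=1, s=2) -> covered: B1=T, B2=S, B3=F, B4=F, B5=F, B6=S
#3 (m=3, p=-1, s=1) -> covered: B1=T, B2=S, B3=F, B4=F, B5=F, B6=E
#4 (m=2, p=1, s=0) -> covered: B1=T, B2=S, B3=F, B4=F, B5=F, B6=S
#5 (m=5, p=0, s=3) -> covered: B1=F, B2=E, B3=T
#6 (m=2, p=-1, s=3) -> covered: B1=F, B2=E, B3=F, B4=F, B5=F, B6=E
#7 (m=5, p=0, s=0) -> covered: B1=T, B2=S, B3=F, B4=F, B5=T, B6=E
#8 (m=5, p=0, s=1) -> covered: B1=T, B2=S, B3=F, B4=F, B5=F, B6=E
#9 (m=2, p=1, s=1) -> covered: B1=T, B2=S, B3=F, B4=F, B5=F, B6=S
#10 (m=2, p=0, s=0) -> covered: B1=T, B2=S, B3=F, B4=F, B5=T, B6=E
pool-wide coverage (12 outcomes): B1=T, B1=F, B2=S, B2=E, B3=T, B3=F, B4=T, B4=F, B5=T, B5=F, B6=S, B6=E
size 1 is not enough: best union over all size-1 subsets is 6/12
size 2 is not enough: best union over all size-2 subsets is 9/12
size 3 is not enough: best union over all size-3 subsets is 11/12
inputs {1, 2, 5, 7} (size 4) cover everything; no size-4 subset with a lexicographically smaller index list covers all 12

Answer: 1, 2, 5, 7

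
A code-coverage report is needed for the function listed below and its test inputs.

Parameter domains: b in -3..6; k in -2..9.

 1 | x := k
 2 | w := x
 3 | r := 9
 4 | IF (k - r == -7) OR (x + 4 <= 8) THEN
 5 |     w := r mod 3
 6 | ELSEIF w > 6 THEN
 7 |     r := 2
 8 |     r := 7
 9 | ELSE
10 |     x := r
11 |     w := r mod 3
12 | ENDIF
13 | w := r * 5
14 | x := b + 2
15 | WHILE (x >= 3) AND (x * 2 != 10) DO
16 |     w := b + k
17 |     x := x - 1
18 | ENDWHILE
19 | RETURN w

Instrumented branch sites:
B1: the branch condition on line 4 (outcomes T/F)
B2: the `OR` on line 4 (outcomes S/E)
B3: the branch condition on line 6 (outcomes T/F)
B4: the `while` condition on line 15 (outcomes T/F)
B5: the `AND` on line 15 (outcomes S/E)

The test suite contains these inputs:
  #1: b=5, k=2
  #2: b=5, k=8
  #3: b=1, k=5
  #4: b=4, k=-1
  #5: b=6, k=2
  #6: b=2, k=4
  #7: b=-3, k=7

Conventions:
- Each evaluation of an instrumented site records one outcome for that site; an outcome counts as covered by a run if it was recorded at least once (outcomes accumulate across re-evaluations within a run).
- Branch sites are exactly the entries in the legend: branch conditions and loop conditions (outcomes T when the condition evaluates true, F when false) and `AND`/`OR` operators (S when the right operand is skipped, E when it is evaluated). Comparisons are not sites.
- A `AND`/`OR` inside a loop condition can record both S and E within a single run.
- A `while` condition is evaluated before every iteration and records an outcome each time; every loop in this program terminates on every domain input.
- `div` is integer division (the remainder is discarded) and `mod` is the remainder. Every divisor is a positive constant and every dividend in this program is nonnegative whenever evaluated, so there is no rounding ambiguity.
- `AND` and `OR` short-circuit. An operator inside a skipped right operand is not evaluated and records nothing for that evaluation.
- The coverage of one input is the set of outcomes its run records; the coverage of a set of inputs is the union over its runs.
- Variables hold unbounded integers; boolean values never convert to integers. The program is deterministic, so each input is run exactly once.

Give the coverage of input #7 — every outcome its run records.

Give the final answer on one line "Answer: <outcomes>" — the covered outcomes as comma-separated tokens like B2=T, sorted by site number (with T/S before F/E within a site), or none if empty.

Running input #7 (b=-3, k=7), event by event:
  B2->E, B1->F, B3->T, B5->S, B4->F
as a set, this run covers: B1=F, B2=E, B3=T, B4=F, B5=S

Answer: B1=F, B2=E, B3=T, B4=F, B5=S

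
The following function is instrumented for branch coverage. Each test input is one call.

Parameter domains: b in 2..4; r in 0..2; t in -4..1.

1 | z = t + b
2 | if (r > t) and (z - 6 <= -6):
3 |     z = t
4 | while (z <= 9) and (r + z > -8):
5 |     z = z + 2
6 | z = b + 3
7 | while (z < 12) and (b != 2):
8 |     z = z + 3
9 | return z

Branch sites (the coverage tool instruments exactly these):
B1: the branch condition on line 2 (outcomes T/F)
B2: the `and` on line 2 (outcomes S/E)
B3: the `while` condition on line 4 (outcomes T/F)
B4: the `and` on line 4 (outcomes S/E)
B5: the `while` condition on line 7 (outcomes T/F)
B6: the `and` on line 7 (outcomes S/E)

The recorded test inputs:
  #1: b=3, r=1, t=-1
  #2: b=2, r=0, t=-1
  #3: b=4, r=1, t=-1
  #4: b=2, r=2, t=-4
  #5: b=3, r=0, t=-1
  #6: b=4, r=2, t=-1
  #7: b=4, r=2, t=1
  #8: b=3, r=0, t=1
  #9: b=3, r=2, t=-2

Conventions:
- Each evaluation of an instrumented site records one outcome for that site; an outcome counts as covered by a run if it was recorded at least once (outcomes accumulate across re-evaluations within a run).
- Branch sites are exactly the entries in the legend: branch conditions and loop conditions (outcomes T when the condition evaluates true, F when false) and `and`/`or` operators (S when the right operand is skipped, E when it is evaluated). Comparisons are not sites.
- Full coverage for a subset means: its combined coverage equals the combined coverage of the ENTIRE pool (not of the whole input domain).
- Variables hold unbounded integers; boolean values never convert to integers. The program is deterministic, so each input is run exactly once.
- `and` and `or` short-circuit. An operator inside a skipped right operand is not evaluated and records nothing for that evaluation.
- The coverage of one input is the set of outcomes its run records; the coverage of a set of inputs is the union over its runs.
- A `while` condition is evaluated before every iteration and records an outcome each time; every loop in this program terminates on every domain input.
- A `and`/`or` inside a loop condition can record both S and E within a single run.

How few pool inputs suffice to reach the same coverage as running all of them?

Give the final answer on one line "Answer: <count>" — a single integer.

input #1 (b=3, r=1, t=-1): events B2->E, B1->F, B4->E, B3->T, B4->E, B3->T, B4->E, B3->T, B4->E, B3->T, B4->S, B3->F, B6->E, B5->T, ...; covers B1=F, B2=E, B3=T, B3=F, B4=S, B4=E, B5=T, B5=F, B6=S, B6=E
input #2 (b=2, r=0, t=-1): events B2->E, B1->F, B4->E, B3->T, B4->E, B3->T, B4->E, B3->T, B4->E, B3->T, B4->E, B3->T, B4->S, B3->F, ...; covers B1=F, B2=E, B3=T, B3=F, B4=S, B4=E, B5=F, B6=E
input #3 (b=4, r=1, t=-1): events B2->E, B1->F, B4->E, B3->T, B4->E, B3->T, B4->E, B3->T, B4->E, B3->T, B4->S, B3->F, B6->E, B5->T, ...; covers B1=F, B2=E, B3=T, B3=F, B4=S, B4=E, B5=T, B5=F, B6=S, B6=E
input #4 (b=2, r=2, t=-4): events B2->E, B1->T, B4->E, B3->T, B4->E, B3->T, B4->E, B3->T, B4->E, B3->T, B4->E, B3->T, B4->E, B3->T, ...; covers B1=T, B2=E, B3=T, B3=F, B4=S, B4=E, B5=F, B6=E
input #5 (b=3, r=0, t=-1): events B2->E, B1->F, B4->E, B3->T, B4->E, B3->T, B4->E, B3->T, B4->E, B3->T, B4->S, B3->F, B6->E, B5->T, ...; covers B1=F, B2=E, B3=T, B3=F, B4=S, B4=E, B5=T, B5=F, B6=S, B6=E
input #6 (b=4, r=2, t=-1): events B2->E, B1->F, B4->E, B3->T, B4->E, B3->T, B4->E, B3->T, B4->E, B3->T, B4->S, B3->F, B6->E, B5->T, ...; covers B1=F, B2=E, B3=T, B3=F, B4=S, B4=E, B5=T, B5=F, B6=S, B6=E
input #7 (b=4, r=2, t=1): events B2->E, B1->F, B4->E, B3->T, B4->E, B3->T, B4->E, B3->T, B4->S, B3->F, B6->E, B5->T, B6->E, B5->T, ...; covers B1=F, B2=E, B3=T, B3=F, B4=S, B4=E, B5=T, B5=F, B6=S, B6=E
input #8 (b=3, r=0, t=1): events B2->S, B1->F, B4->E, B3->T, B4->E, B3->T, B4->E, B3->T, B4->S, B3->F, B6->E, B5->T, B6->E, B5->T, ...; covers B1=F, B2=S, B3=T, B3=F, B4=S, B4=E, B5=T, B5=F, B6=S, B6=E
input #9 (b=3, r=2, t=-2): events B2->E, B1->F, B4->E, B3->T, B4->E, B3->T, B4->E, B3->T, B4->E, B3->T, B4->E, B3->T, B4->S, B3->F, ...; covers B1=F, B2=E, B3=T, B3=F, B4=S, B4=E, B5=T, B5=F, B6=S, B6=E
pool-wide coverage (12 outcomes): B1=T, B1=F, B2=S, B2=E, B3=T, B3=F, B4=S, B4=E, B5=T, B5=F, B6=S, B6=E
size 1 is not enough: best union over all size-1 subsets is 10/12
the canonical winner is {4, 8}: size 2, full 12-outcome coverage, earliest index list among size-2 covers

Answer: 2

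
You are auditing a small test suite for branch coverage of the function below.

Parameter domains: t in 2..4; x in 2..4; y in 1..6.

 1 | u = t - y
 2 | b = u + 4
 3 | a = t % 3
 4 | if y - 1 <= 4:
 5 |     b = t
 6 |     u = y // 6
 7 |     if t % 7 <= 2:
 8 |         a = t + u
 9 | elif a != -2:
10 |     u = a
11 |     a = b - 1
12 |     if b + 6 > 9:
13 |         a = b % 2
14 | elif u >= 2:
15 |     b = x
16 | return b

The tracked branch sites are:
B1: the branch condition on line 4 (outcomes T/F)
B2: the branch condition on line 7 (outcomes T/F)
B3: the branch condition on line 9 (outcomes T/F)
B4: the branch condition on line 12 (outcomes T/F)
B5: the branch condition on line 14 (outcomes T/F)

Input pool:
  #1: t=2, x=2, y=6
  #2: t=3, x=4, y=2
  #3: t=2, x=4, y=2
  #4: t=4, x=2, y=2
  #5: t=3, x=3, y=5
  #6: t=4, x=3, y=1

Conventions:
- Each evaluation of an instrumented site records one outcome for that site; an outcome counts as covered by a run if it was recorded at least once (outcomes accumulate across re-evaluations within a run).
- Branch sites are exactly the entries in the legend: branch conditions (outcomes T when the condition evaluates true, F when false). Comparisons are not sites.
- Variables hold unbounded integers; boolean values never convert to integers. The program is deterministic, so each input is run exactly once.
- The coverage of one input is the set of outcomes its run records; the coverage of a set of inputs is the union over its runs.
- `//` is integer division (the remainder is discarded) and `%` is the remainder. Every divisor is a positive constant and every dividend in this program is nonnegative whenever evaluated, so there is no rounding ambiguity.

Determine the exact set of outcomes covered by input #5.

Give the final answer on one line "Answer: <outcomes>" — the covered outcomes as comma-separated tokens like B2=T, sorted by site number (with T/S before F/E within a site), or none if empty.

Running input #5 (t=3, x=3, y=5), event by event:
  B1->T, B2->F
deduplicating events, the covered set is: B1=T, B2=F

Answer: B1=T, B2=F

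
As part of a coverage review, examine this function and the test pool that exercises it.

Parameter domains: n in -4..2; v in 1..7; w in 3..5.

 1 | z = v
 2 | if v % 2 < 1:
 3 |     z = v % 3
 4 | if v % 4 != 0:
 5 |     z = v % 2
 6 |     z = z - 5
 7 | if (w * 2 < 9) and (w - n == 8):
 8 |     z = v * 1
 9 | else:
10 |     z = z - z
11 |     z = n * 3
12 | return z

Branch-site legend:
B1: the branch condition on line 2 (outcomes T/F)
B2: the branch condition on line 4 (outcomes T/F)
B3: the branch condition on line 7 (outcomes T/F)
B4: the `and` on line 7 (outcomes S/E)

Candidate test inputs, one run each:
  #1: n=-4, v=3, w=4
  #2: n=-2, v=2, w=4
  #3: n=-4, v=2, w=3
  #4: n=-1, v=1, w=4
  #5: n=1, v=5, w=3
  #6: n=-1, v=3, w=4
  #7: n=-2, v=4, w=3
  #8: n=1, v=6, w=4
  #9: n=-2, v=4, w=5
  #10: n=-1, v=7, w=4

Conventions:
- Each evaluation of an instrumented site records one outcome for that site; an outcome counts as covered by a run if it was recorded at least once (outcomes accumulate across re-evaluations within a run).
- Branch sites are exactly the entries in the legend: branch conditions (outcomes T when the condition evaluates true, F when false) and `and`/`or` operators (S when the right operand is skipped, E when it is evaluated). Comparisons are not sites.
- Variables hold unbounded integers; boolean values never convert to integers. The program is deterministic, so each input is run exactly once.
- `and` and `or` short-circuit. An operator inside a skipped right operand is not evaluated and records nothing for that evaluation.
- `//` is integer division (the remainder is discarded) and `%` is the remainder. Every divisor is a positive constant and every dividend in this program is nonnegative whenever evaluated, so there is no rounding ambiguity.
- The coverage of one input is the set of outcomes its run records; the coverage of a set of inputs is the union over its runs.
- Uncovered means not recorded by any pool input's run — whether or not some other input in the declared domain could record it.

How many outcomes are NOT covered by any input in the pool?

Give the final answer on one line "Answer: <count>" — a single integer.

run #1 (n=-4, v=3, w=4) runs B1->F, B2->T, B4->E, B3->T; records B1=F, B2=T, B3=T, B4=E
run #2 (n=-2, v=2, w=4) runs B1->T, B2->T, B4->E, B3->F; records B1=T, B2=T, B3=F, B4=E
run #3 (n=-4, v=2, w=3) runs B1->T, B2->T, B4->E, B3->F; records B1=T, B2=T, B3=F, B4=E
run #4 (n=-1, v=1, w=4) runs B1->F, B2->T, B4->E, B3->F; records B1=F, B2=T, B3=F, B4=E
run #5 (n=1, v=5, w=3) runs B1->F, B2->T, B4->E, B3->F; records B1=F, B2=T, B3=F, B4=E
run #6 (n=-1, v=3, w=4) runs B1->F, B2->T, B4->E, B3->F; records B1=F, B2=T, B3=F, B4=E
run #7 (n=-2, v=4, w=3) runs B1->T, B2->F, B4->E, B3->F; records B1=T, B2=F, B3=F, B4=E
run #8 (n=1, v=6, w=4) runs B1->T, B2->T, B4->E, B3->F; records B1=T, B2=T, B3=F, B4=E
run #9 (n=-2, v=4, w=5) runs B1->T, B2->F, B4->S, B3->F; records B1=T, B2=F, B3=F, B4=S
run #10 (n=-1, v=7, w=4) runs B1->F, B2->T, B4->E, B3->F; records B1=F, B2=T, B3=F, B4=E
union over the pool: B1=T, B1=F, B2=T, B2=F, B3=T, B3=F, B4=S, B4=E
uncovered (0 of 8): none

Answer: 0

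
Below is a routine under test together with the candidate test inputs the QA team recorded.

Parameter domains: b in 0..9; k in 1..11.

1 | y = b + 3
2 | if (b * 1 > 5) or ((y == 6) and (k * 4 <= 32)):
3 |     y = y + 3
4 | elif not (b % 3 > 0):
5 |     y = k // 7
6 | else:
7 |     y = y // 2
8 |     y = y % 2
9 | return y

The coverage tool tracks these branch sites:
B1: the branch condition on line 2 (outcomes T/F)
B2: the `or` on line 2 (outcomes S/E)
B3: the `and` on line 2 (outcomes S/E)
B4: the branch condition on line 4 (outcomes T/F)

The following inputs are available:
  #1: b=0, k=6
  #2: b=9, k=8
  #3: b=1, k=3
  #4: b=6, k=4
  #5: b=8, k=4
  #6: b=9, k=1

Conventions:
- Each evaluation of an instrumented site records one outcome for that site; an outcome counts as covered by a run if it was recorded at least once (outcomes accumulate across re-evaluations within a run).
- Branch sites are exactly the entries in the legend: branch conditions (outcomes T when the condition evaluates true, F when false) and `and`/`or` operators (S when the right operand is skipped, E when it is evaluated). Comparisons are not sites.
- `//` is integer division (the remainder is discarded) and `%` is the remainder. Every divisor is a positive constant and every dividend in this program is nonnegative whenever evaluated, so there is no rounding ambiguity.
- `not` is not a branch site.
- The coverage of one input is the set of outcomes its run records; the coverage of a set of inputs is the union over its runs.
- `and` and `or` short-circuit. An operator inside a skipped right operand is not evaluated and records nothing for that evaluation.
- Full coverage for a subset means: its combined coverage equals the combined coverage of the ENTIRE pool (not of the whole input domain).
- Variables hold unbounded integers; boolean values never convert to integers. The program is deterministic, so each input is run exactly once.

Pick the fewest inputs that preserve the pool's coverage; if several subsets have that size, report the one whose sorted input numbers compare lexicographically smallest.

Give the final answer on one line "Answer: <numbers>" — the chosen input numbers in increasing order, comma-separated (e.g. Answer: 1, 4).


#1 (b=0, k=6) -> covered: B1=F, B2=E, B3=S, B4=T
#2 (b=9, k=8) -> covered: B1=T, B2=S
#3 (b=1, k=3) -> covered: B1=F, B2=E, B3=S, B4=F
#4 (b=6, k=4) -> covered: B1=T, B2=S
#5 (b=8, k=4) -> covered: B1=T, B2=S
#6 (b=9, k=1) -> covered: B1=T, B2=S
union over all inputs: B1=T, B1=F, B2=S, B2=E, B3=S, B4=T, B4=F (7 outcomes)
checked all size-1 subsets: none covers 7 outcomes (max 4/7)
checked all size-2 subsets: none covers 7 outcomes (max 6/7)
size 3: inputs {1, 2, 3} cover all 7 outcomes, and no lexicographically smaller subset of this size does
Answer: 1, 2, 3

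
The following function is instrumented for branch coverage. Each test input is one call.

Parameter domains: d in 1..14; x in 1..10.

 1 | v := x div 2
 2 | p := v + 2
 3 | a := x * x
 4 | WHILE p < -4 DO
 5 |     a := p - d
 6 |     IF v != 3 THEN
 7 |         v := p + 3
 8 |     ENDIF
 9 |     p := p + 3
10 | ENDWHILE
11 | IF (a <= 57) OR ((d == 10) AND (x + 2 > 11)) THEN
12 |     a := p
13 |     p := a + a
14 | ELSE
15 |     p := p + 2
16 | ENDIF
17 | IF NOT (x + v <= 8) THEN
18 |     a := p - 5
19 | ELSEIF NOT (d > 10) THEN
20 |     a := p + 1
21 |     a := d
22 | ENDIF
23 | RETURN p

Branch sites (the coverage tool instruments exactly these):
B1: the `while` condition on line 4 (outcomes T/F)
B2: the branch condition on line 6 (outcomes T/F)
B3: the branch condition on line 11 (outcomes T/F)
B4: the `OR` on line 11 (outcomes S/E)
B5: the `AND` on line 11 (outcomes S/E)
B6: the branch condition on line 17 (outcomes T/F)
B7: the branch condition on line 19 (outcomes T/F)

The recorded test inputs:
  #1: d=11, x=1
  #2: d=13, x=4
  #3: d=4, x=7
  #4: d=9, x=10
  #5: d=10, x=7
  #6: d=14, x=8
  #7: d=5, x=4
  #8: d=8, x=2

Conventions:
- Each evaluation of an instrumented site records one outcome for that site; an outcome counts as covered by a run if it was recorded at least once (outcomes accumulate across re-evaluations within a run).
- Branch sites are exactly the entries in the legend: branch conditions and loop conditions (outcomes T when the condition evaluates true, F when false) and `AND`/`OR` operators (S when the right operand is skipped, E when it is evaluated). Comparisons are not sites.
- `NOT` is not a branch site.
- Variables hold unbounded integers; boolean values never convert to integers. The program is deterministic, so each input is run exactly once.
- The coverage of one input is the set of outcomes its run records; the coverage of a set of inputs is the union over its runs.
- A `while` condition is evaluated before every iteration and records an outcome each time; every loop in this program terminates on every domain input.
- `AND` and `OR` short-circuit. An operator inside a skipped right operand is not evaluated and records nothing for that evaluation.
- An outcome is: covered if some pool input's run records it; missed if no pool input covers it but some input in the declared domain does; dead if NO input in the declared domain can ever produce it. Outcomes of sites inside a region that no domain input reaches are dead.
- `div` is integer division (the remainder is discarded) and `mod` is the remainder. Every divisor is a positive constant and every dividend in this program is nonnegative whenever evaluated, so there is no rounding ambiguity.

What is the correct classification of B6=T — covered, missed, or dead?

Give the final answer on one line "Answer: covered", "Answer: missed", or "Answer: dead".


B6=T is recorded by pool input(s) 3, 4, 5, 6 -> covered
Answer: covered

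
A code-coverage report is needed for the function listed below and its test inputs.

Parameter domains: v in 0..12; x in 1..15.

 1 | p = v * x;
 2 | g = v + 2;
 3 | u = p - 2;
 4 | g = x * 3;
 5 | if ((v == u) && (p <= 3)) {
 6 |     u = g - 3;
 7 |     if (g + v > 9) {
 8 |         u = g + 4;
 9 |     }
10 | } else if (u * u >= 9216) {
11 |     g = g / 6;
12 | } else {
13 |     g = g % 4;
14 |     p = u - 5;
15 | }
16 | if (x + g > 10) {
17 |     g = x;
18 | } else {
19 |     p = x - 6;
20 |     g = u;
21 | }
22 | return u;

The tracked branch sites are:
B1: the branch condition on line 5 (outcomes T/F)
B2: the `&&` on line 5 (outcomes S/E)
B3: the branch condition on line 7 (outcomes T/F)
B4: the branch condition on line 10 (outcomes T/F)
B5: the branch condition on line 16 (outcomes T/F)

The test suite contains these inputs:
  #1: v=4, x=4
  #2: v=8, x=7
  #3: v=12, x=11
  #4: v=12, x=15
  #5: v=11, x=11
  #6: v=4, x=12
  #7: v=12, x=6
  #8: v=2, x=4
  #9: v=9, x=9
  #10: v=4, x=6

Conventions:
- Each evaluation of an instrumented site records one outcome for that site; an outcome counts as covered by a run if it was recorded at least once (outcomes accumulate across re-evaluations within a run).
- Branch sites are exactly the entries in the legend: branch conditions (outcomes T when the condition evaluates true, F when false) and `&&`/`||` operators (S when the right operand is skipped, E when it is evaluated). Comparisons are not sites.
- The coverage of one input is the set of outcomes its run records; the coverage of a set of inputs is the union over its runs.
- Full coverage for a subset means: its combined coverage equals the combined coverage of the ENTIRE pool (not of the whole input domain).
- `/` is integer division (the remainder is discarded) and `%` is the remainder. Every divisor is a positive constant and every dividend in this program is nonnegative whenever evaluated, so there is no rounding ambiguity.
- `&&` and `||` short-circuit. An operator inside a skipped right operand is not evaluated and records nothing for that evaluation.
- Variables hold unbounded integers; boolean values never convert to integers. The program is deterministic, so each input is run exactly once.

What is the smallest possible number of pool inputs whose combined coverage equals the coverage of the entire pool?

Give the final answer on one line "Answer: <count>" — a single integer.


input #1 (v=4, x=4): covers B1=F, B2=S, B4=F, B5=F
input #2 (v=8, x=7): covers B1=F, B2=S, B4=F, B5=F
input #3 (v=12, x=11): covers B1=F, B2=S, B4=T, B5=T
input #4 (v=12, x=15): covers B1=F, B2=S, B4=T, B5=T
input #5 (v=11, x=11): covers B1=F, B2=S, B4=T, B5=T
input #6 (v=4, x=12): covers B1=F, B2=S, B4=F, B5=T
input #7 (v=12, x=6): covers B1=F, B2=S, B4=F, B5=F
input #8 (v=2, x=4): covers B1=F, B2=S, B4=F, B5=F
input #9 (v=9, x=9): covers B1=F, B2=S, B4=F, B5=T
input #10 (v=4, x=6): covers B1=F, B2=S, B4=F, B5=F
pool-wide coverage (6 outcomes): B1=F, B2=S, B4=T, B4=F, B5=T, B5=F
checked all size-1 subsets: none covers 6 outcomes (max 4/6)
the canonical winner is {1, 3}: size 2, full 6-outcome coverage, earliest index list among size-2 covers
Answer: 2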